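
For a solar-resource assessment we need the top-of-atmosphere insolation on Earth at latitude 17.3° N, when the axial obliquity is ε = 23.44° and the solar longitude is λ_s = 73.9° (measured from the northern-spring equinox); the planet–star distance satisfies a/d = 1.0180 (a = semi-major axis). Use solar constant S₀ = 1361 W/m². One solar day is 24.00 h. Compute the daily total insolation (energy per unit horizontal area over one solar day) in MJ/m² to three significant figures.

Solar declination: sin δ = sin ε · sin λ_s = sin 23.44° × sin 73.9° = 0.38219, so δ = +22.469°.
cos H₀ = −tan(+17.3°) tan(+22.469°) = -0.1288, H₀ = 1.7000 rad.
Bracket: H₀ sin φ sin δ + cos φ cos δ sin H₀ = 1.7000×0.29737×0.38219 + 0.95476×0.92409×0.99167 = 0.193208 + 0.874935 = 1.068143.
Inverse-square distance factor (a/d)² = 1.0180² = 1.036324.
Q̄ = (S₀/π) × 1.036324 × [bracket] = (1361/π) × 1.036324 × 1.068143 = 479.55 W/m².
Daily total = Q̄ × 24.00 h × 3600 s/h = 479.55 × 24.00 × 3600 / 10⁶ = 41.43 MJ/m².

41.4 MJ/m²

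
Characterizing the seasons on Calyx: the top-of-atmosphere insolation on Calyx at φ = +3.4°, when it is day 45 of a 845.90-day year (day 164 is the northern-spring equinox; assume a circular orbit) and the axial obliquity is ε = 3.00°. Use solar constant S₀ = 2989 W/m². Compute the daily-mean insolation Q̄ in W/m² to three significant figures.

Solar longitude: λ_s = 360° × (45 − 164)/845.90 = -50.644°, i.e. -50.644° + 360° = 309.356°.
sin δ = sin 3.00° × sin 309.356° = -0.04047, so δ = -2.319°.
cos H₀ = −tan(+3.4°) tan(-2.319°) = 0.0024, H₀ = 1.5684 rad.
Bracket: H₀ sin φ sin δ + cos φ cos δ sin H₀ = 1.5684×0.05931×-0.04047 + 0.99824×0.99918×1.00000 = -0.003765 + 0.997421 = 0.993656.
Q̄ = (S₀/π) × [bracket] = (2989/π) × 0.993656 = 945.4 W/m².

Q̄ ≈ 945 W/m²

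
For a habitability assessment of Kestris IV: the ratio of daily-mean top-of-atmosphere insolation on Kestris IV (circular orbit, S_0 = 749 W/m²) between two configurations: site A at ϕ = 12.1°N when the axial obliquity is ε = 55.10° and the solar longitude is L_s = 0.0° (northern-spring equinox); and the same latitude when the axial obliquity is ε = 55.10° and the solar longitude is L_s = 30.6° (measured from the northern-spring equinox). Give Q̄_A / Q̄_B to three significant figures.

Q̄_A / Q̄_B ≈ 0.949

— Configuration A (ϕ=+12.1°):
Solar declination: sin δ = sin ε · sin L_s = sin 55.10° × sin 0.0° = 0.00000, so δ = +0.000°.
cos h₀ = −tan(+12.1°) tan(+0.000°) = -0.0000, h₀ = 1.5708 rad.
Bracket: h₀ sin ϕ sin δ + cos ϕ cos δ sin h₀ = 1.5708×0.20962×0.00000 + 0.97778×1.00000×1.00000 = 0.000000 + 0.977780 = 0.977780.
Q̄ = (S_0/π) × [bracket] = (749/π) × 0.977780 = 233.12 W/m².
— Configuration B (ϕ=+12.1°):
Solar declination: sin δ = sin ε · sin L_s = sin 55.10° × sin 30.6° = 0.41749, so δ = +24.676°.
cos h₀ = −tan(+12.1°) tan(+24.676°) = -0.0985, h₀ = 1.6695 rad.
Bracket: h₀ sin ϕ sin δ + cos ϕ cos δ sin h₀ = 1.6695×0.20962×0.41749 + 0.97778×0.90868×0.99514 = 0.146105 + 0.884171 = 1.030276.
Q̄ = (S_0/π) × [bracket] = (749/π) × 1.030276 = 245.63 W/m².
Ratio Q̄_A / Q̄_B = 233.12 / 245.63 = 0.9491.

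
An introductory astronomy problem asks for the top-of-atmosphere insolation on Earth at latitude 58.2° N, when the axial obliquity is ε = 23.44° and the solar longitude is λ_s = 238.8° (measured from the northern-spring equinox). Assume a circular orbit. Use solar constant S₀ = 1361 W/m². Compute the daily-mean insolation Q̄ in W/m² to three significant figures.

Q̄ ≈ 55.6 W/m²

Solar declination: sin δ = sin ε · sin λ_s = sin 23.44° × sin 238.8° = -0.34025, so δ = -19.892°.
cos H₀ = −tan(+58.2°) tan(-19.892°) = 0.5836, H₀ = 0.9476 rad.
Bracket: H₀ sin φ sin δ + cos φ cos δ sin H₀ = 0.9476×0.84989×-0.34025 + 0.52696×0.94033×0.81205 = -0.274022 + 0.402384 = 0.128362.
Q̄ = (S₀/π) × [bracket] = (1361/π) × 0.128362 = 55.61 W/m².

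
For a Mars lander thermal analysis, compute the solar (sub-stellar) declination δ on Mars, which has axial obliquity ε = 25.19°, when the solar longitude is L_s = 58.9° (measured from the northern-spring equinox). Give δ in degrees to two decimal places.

δ = +21.37°

sin δ = sin ε · sin L_s = sin 25.19° × sin 58.9° = 0.364446.
δ = arcsin(0.364446) = +21.37°.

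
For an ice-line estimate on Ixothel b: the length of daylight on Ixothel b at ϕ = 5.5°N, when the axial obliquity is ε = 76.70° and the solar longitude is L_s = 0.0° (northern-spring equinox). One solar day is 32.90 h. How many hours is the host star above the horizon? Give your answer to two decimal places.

16.45 h

Solar declination: sin δ = sin ε · sin L_s = sin 76.70° × sin 0.0° = 0.00000, so δ = +0.000°.
cos h₀ = −tan ϕ · tan δ = −tan(+5.5°) × tan(+0.000°) = -0.0000, so h₀ = 1.5708 rad = 90.00°.
Daylight = 2h₀/(2π) × 32.90 h = (1.5708/π) × 32.90 = 16.45 h.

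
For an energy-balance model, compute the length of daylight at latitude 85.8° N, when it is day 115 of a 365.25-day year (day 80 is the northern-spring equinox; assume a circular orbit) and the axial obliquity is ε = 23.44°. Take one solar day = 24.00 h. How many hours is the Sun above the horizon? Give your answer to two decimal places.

Solar longitude: λ_s = 360° × (115 − 80)/365.25 = 34.497°.
sin δ = sin 23.44° × sin 34.497° = 0.22529, so δ = +13.020°.
Sunrise equation: cos H₀ = −tan φ · tan δ = -3.1489 ≤ −1, so the Sun never sets (polar day) and H₀ = π.
Daylight = 2H₀/(2π) × 24.00 h = (3.1416/π) × 24.00 = 24.00 h.

24.00 h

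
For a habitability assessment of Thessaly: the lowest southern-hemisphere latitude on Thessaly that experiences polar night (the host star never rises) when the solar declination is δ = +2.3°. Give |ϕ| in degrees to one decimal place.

Polar night requires cos h₀ = −tan ϕ tan δ ≥ 1, i.e. tan ϕ tan δ ≤ −1.
The boundary is |tan ϕ| · |tan δ| = 1, so |ϕ| = 90° − |δ| = 90° − 2.3° = 87.7° in the southern hemisphere.

|ϕ| = 87.7°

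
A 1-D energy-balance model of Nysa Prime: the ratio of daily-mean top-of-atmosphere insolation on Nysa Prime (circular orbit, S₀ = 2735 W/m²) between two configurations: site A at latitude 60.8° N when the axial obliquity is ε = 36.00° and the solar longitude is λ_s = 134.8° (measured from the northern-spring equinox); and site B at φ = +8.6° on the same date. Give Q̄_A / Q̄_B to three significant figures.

— Configuration A (φ=+60.8°):
Solar declination: sin δ = sin ε · sin λ_s = sin 36.00° × sin 134.8° = 0.41708, so δ = +24.650°.
cos H₀ = −tan(+60.8°) tan(+24.650°) = -0.8211, H₀ = 2.5341 rad.
Bracket: H₀ sin φ sin δ + cos φ cos δ sin H₀ = 2.5341×0.87292×0.41708 + 0.48786×0.90887×0.57079 = 0.922609 + 0.253089 = 1.175698.
Q̄ = (S₀/π) × [bracket] = (2735/π) × 1.175698 = 1023.5 W/m².
— Configuration B (φ=+8.6°):
cos H₀ = −tan(+8.6°) tan(+24.650°) = -0.0694, H₀ = 1.6403 rad.
Bracket: H₀ sin φ sin δ + cos φ cos δ sin H₀ = 1.6403×0.14954×0.41708 + 0.98876×0.90887×0.99759 = 0.102306 + 0.896489 = 0.998795.
Q̄ = (S₀/π) × [bracket] = (2735/π) × 0.998795 = 869.53 W/m².
Ratio Q̄_A / Q̄_B = 1023.5 / 869.53 = 1.177.

Q̄_A / Q̄_B ≈ 1.18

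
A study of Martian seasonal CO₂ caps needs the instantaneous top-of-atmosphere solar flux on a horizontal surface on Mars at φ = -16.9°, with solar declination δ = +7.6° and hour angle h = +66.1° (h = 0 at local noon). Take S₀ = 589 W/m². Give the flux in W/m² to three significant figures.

204 W/m²

cos θ_z = sin φ sin δ + cos φ cos δ cos h = -0.038447 + 0.384240 = 0.345793.
Flux = S₀ · cos θ_z = 589 × 0.345793 = 203.7 W/m².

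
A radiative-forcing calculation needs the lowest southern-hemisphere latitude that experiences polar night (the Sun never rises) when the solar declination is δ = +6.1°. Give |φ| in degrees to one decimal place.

Polar night requires cos H₀ = −tan φ tan δ ≥ 1, i.e. tan φ tan δ ≤ −1.
The boundary is |tan φ| · |tan δ| = 1, so |φ| = 90° − |δ| = 90° − 6.1° = 83.9° in the southern hemisphere.

|φ| = 83.9°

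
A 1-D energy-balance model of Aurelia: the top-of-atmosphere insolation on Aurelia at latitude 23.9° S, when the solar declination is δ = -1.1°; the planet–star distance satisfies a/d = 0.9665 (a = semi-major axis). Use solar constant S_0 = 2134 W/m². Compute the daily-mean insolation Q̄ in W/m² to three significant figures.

cos h₀ = −tan(-23.9°) tan(-1.100°) = -0.0085, h₀ = 1.5793 rad.
Bracket: h₀ sin ϕ sin δ + cos ϕ cos δ sin h₀ = 1.5793×-0.40514×-0.01920 + 0.91425×0.99982×0.99996 = 0.012285 + 0.914049 = 0.926334.
Inverse-square distance factor (a/d)² = 0.9665² = 0.934122.
Q̄ = (S_0/π) × 0.934122 × [bracket] = (2134/π) × 0.934122 × 0.926334 = 587.8 W/m².

Q̄ ≈ 588 W/m²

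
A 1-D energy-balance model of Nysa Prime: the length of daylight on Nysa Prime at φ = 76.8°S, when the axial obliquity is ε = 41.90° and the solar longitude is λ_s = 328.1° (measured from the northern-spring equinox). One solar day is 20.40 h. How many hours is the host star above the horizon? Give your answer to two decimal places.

20.40 h

Solar declination: sin δ = sin ε · sin λ_s = sin 41.90° × sin 328.1° = -0.35291, so δ = -20.665°.
Sunrise equation: cos H₀ = −tan φ · tan δ = -1.6081 ≤ −1, so the host star never sets (polar day) and H₀ = π.
Daylight = 2H₀/(2π) × 20.40 h = (3.1416/π) × 20.40 = 20.40 h.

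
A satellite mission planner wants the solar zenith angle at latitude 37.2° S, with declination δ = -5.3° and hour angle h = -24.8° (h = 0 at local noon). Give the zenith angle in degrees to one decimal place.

θ_z = 39.1°

cos θ_z = sin ϕ sin δ + cos ϕ cos δ cos h = 0.055847 + 0.719981 = 0.775828.
θ_z = arccos(0.775828) = 39.1°.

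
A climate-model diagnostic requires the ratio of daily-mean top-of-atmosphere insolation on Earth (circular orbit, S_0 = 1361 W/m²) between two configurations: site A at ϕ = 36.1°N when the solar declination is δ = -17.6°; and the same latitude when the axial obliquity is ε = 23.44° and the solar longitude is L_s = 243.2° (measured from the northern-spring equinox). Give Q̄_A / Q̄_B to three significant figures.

Q̄_A / Q̄_B ≈ 1.12

— Configuration A (ϕ=+36.1°):
cos h₀ = −tan(+36.1°) tan(-17.600°) = 0.2313, h₀ = 1.3374 rad.
Bracket: h₀ sin ϕ sin δ + cos ϕ cos δ sin h₀ = 1.3374×0.58920×-0.30237 + 0.80799×0.95319×0.97288 = -0.238266 + 0.749281 = 0.511015.
Q̄ = (S_0/π) × [bracket] = (1361/π) × 0.511015 = 221.38 W/m².
— Configuration B (ϕ=+36.1°):
Solar declination: sin δ = sin ε · sin L_s = sin 23.44° × sin 243.2° = -0.35506, so δ = -20.797°.
cos h₀ = −tan(+36.1°) tan(-20.797°) = 0.2770, h₀ = 1.2902 rad.
Bracket: h₀ sin ϕ sin δ + cos ϕ cos δ sin h₀ = 1.2902×0.58920×-0.35506 + 0.80799×0.93484×0.96088 = -0.269912 + 0.725792 = 0.455880.
Q̄ = (S_0/π) × [bracket] = (1361/π) × 0.455880 = 197.50 W/m².
Ratio Q̄_A / Q̄_B = 221.38 / 197.50 = 1.121.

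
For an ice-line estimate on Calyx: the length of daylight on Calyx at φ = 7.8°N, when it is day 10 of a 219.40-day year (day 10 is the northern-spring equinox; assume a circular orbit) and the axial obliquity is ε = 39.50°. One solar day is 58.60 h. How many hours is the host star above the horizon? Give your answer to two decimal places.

Solar longitude: λ_s = 360° × (10 − 10)/219.40 = 0.000°.
sin δ = sin 39.50° × sin 0.000° = 0.00000, so δ = +0.000°.
cos H₀ = −tan φ · tan δ = −tan(+7.8°) × tan(+0.000°) = -0.0000, so H₀ = 1.5708 rad = 90.00°.
Daylight = 2H₀/(2π) × 58.60 h = (1.5708/π) × 58.60 = 29.30 h.

29.30 h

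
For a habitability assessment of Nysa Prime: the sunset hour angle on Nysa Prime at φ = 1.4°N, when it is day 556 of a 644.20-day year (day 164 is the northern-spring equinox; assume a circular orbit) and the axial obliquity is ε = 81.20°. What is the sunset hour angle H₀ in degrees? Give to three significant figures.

Solar longitude: λ_s = 360° × (556 − 164)/644.20 = 219.062°.
sin δ = sin 81.20° × sin 219.062° = -0.62275, so δ = -38.517°.
cos H₀ = −tan φ · tan δ = −tan(+1.4°) × tan(-38.517°) = 0.0195, so H₀ = 1.5513 rad = 88.89°.

H₀ = 88.9°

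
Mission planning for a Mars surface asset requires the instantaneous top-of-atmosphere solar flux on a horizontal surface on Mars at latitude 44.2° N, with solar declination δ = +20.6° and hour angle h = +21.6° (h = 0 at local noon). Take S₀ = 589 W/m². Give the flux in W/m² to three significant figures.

cos θ_z = sin φ sin δ + cos φ cos δ cos h = 0.245292 + 0.623946 = 0.869238.
Flux = S₀ · cos θ_z = 589 × 0.869238 = 512.0 W/m².

512 W/m²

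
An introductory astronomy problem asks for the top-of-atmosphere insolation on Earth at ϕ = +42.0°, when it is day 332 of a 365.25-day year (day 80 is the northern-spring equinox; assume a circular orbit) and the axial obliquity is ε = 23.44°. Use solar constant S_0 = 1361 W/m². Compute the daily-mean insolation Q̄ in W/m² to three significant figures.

Q̄ ≈ 150 W/m²

Solar longitude: L_s = 360° × (332 − 80)/365.25 = 248.378°.
sin δ = sin 23.44° × sin 248.378° = -0.36980, so δ = -21.703°.
cos h₀ = −tan(+42.0°) tan(-21.703°) = 0.3584, h₀ = 1.2043 rad.
Bracket: h₀ sin ϕ sin δ + cos ϕ cos δ sin h₀ = 1.2043×0.66913×-0.36980 + 0.74314×0.92911×0.93358 = -0.297997 + 0.644599 = 0.346602.
Q̄ = (S_0/π) × [bracket] = (1361/π) × 0.346602 = 150.2 W/m².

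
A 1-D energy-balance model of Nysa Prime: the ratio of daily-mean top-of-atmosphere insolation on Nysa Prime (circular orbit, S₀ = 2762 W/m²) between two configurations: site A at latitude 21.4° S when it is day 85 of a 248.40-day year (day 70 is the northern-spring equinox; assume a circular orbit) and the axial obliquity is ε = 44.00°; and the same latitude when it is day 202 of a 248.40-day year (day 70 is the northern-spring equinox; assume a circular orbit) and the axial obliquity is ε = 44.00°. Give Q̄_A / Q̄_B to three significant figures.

— Configuration A (φ=-21.4°):
Solar longitude: λ_s = 360° × (85 − 70)/248.40 = 21.739°.
sin δ = sin 44.00° × sin 21.739° = 0.25729, so δ = +14.909°.
cos H₀ = −tan(-21.4°) tan(+14.909°) = 0.1043, H₀ = 1.4663 rad.
Bracket: H₀ sin φ sin δ + cos φ cos δ sin H₀ = 1.4663×-0.36488×0.25729 + 0.93106×0.96633×0.99454 = -0.137656 + 0.894799 = 0.757143.
Q̄ = (S₀/π) × [bracket] = (2762/π) × 0.757143 = 665.66 W/m².
— Configuration B (φ=-21.4°):
Solar longitude: λ_s = 360° × (202 − 70)/248.40 = 191.304°.
sin δ = sin 44.00° × sin 191.304° = -0.13617, so δ = -7.826°.
cos H₀ = −tan(-21.4°) tan(-7.826°) = -0.0539, H₀ = 1.6247 rad.
Bracket: H₀ sin φ sin δ + cos φ cos δ sin H₀ = 1.6247×-0.36488×-0.13617 + 0.93106×0.99069×0.99855 = 0.080724 + 0.921054 = 1.001778.
Q̄ = (S₀/π) × [bracket] = (2762/π) × 1.001778 = 880.74 W/m².
Ratio Q̄_A / Q̄_B = 665.66 / 880.74 = 0.7558.

Q̄_A / Q̄_B ≈ 0.756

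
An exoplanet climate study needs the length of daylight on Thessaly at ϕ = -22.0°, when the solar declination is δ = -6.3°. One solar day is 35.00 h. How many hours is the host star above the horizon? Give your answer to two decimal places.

cos h₀ = −tan ϕ · tan δ = −tan(-22.0°) × tan(-6.300°) = -0.0446, so h₀ = 1.6154 rad = 92.56°.
Daylight = 2h₀/(2π) × 35.00 h = (1.6154/π) × 35.00 = 18.00 h.

18.00 h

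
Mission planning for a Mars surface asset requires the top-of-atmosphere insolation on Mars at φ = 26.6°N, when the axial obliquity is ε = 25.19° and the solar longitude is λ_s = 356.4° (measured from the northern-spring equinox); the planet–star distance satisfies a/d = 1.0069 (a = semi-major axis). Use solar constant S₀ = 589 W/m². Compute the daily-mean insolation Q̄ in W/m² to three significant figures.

Solar declination: sin δ = sin ε · sin λ_s = sin 25.19° × sin 356.4° = -0.02672, so δ = -1.531°.
cos H₀ = −tan(+26.6°) tan(-1.531°) = 0.0134, H₀ = 1.5574 rad.
Bracket: H₀ sin φ sin δ + cos φ cos δ sin H₀ = 1.5574×0.44776×-0.02672 + 0.89415×0.99964×0.99991 = -0.018633 + 0.893748 = 0.875115.
Inverse-square distance factor (a/d)² = 1.0069² = 1.013848.
Q̄ = (S₀/π) × 1.013848 × [bracket] = (589/π) × 1.013848 × 0.875115 = 166.3 W/m².

Q̄ ≈ 166 W/m²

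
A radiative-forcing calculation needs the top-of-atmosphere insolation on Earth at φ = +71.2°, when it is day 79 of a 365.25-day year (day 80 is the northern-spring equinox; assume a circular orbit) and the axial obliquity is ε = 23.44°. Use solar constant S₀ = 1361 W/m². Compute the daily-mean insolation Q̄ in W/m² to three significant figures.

Solar longitude: λ_s = 360° × (79 − 80)/365.25 = -0.986°, i.e. -0.986° + 360° = 359.014°.
sin δ = sin 23.44° × sin 359.014° = -0.00684, so δ = -0.392°.
cos H₀ = −tan(+71.2°) tan(-0.392°) = 0.0201, H₀ = 1.5507 rad.
Bracket: H₀ sin φ sin δ + cos φ cos δ sin H₀ = 1.5507×0.94665×-0.00684 + 0.32227×0.99998×0.99980 = -0.010041 + 0.322199 = 0.312158.
Q̄ = (S₀/π) × [bracket] = (1361/π) × 0.312158 = 135.2 W/m².

Q̄ ≈ 135 W/m²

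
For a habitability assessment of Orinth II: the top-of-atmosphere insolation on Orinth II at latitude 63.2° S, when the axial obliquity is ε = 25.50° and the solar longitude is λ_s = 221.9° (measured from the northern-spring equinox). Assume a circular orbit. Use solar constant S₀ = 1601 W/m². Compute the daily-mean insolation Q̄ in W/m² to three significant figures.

Q̄ ≈ 466 W/m²

Solar declination: sin δ = sin ε · sin λ_s = sin 25.50° × sin 221.9° = -0.28751, so δ = -16.709°.
cos H₀ = −tan(-63.2°) tan(-16.709°) = -0.5943, H₀ = 2.2071 rad.
Bracket: H₀ sin φ sin δ + cos φ cos δ sin H₀ = 2.2071×-0.89259×-0.28751 + 0.45088×0.95778×0.80427 = 0.566405 + 0.347319 = 0.913724.
Q̄ = (S₀/π) × [bracket] = (1601/π) × 0.913724 = 465.6 W/m².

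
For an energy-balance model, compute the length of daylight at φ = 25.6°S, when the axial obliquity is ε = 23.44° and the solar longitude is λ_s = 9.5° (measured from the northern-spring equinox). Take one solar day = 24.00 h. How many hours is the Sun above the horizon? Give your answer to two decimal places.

11.76 h

Solar declination: sin δ = sin ε · sin λ_s = sin 23.44° × sin 9.5° = 0.06565, so δ = +3.764°.
cos H₀ = −tan φ · tan δ = −tan(-25.6°) × tan(+3.764°) = 0.0315, so H₀ = 1.5393 rad = 88.19°.
Daylight = 2H₀/(2π) × 24.00 h = (1.5393/π) × 24.00 = 11.76 h.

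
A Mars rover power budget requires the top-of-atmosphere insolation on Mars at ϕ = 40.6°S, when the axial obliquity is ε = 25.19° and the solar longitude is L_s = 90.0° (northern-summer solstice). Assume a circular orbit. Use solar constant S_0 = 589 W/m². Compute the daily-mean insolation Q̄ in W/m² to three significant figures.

Q̄ ≈ 57.9 W/m²

Solar declination: sin δ = sin ε · sin L_s = sin 25.19° × sin 90.0° = 0.42562, so δ = +25.190°.
cos h₀ = −tan(-40.6°) tan(+25.190°) = 0.4031, h₀ = 1.1559 rad.
Bracket: h₀ sin ϕ sin δ + cos ϕ cos δ sin h₀ = 1.1559×-0.65077×0.42562 + 0.75927×0.90490×0.91514 = -0.320162 + 0.628759 = 0.308597.
Q̄ = (S_0/π) × [bracket] = (589/π) × 0.308597 = 57.86 W/m².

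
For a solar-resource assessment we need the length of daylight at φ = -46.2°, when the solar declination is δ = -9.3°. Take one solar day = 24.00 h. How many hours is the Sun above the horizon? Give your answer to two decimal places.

cos H₀ = −tan φ · tan δ = −tan(-46.2°) × tan(-9.300°) = -0.1708, so H₀ = 1.7424 rad = 99.83°.
Daylight = 2H₀/(2π) × 24.00 h = (1.7424/π) × 24.00 = 13.31 h.

13.31 h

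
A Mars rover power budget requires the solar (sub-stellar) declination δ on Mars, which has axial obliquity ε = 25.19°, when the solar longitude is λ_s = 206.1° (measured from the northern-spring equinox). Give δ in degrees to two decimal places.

sin δ = sin ε · sin λ_s = sin 25.19° × sin 206.1° = -0.187248.
δ = arcsin(-0.187248) = -10.79°.

δ = -10.79°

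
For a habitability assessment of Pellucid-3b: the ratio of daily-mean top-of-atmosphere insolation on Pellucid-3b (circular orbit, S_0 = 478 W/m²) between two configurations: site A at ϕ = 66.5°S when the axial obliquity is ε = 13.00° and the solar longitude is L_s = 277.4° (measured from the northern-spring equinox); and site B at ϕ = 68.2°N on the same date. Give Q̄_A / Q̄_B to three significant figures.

— Configuration A (ϕ=-66.5°):
Solar declination: sin δ = sin ε · sin L_s = sin 13.00° × sin 277.4° = -0.22308, so δ = -12.890°.
cos h₀ = −tan(-66.5°) tan(-12.890°) = -0.5263, h₀ = 2.1250 rad.
Bracket: h₀ sin ϕ sin δ + cos ϕ cos δ sin h₀ = 2.1250×-0.91706×-0.22308 + 0.39875×0.97480×0.85030 = 0.434728 + 0.330513 = 0.765241.
Q̄ = (S_0/π) × [bracket] = (478/π) × 0.765241 = 116.43 W/m².
— Configuration B (ϕ=+68.2°):
cos h₀ = −tan(+68.2°) tan(-12.890°) = 0.5722, h₀ = 0.9617 rad.
Bracket: h₀ sin ϕ sin δ + cos ϕ cos δ sin h₀ = 0.9617×0.92849×-0.22308 + 0.37137×0.97480×0.82015 = -0.199195 + 0.296904 = 0.097709.
Q̄ = (S_0/π) × [bracket] = (478/π) × 0.097709 = 14.867 W/m².
Ratio Q̄_A / Q̄_B = 116.43 / 14.867 = 7.831.

Q̄_A / Q̄_B ≈ 7.83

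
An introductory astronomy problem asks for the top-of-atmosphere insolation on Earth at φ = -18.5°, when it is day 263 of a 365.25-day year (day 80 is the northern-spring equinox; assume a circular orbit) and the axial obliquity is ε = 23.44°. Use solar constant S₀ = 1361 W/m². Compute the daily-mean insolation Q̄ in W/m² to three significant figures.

Q̄ ≈ 411 W/m²

Solar longitude: λ_s = 360° × (263 − 80)/365.25 = 180.370°.
sin δ = sin 23.44° × sin 180.370° = -0.00257, so δ = -0.147°.
cos H₀ = −tan(-18.5°) tan(-0.147°) = -0.0009, H₀ = 1.5717 rad.
Bracket: H₀ sin φ sin δ + cos φ cos δ sin H₀ = 1.5717×-0.31730×-0.00257 + 0.94832×1.00000×1.00000 = 0.001282 + 0.948320 = 0.949602.
Q̄ = (S₀/π) × [bracket] = (1361/π) × 0.949602 = 411.4 W/m².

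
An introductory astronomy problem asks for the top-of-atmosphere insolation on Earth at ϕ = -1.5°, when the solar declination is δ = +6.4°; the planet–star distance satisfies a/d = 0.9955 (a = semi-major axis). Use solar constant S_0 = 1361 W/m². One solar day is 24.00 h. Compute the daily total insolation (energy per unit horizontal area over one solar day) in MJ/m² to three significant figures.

cos h₀ = −tan(-1.5°) tan(+6.400°) = 0.0029, h₀ = 1.5679 rad.
Bracket: h₀ sin ϕ sin δ + cos ϕ cos δ sin h₀ = 1.5679×-0.02618×0.11147 + 0.99966×0.99377×1.00000 = -0.004576 + 0.993432 = 0.988856.
Inverse-square distance factor (a/d)² = 0.9955² = 0.991020.
Q̄ = (S_0/π) × 0.991020 × [bracket] = (1361/π) × 0.991020 × 0.988856 = 424.54 W/m².
Daily total = Q̄ × 24.00 h × 3600 s/h = 424.54 × 24.00 × 3600 / 10⁶ = 36.68 MJ/m².

36.7 MJ/m²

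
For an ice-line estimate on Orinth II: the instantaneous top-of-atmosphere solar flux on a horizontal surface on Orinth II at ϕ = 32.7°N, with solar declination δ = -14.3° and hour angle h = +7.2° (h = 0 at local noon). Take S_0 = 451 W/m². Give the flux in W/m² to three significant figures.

305 W/m²

cos θ_z = sin ϕ sin δ + cos ϕ cos δ cos h = -0.133439 + 0.809007 = 0.675568.
Flux = S_0 · cos θ_z = 451 × 0.675568 = 304.7 W/m².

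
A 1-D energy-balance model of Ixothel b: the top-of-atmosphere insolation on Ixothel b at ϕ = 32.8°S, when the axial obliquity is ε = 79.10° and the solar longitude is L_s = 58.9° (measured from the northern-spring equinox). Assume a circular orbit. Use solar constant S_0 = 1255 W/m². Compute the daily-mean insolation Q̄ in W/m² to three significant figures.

Solar declination: sin δ = sin ε · sin L_s = sin 79.10° × sin 58.9° = 0.84082, so δ = +57.227°.
cos h₀ = −tan(-32.8°) tan(+57.227°) = 1.0010 ≥ 1 ⇒ polar night, h₀ = 0 and Q̄ = 0.

Q̄ ≈ 0.00 W/m²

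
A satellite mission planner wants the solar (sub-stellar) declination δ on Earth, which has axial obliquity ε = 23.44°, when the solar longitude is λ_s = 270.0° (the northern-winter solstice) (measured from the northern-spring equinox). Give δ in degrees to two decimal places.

δ = -23.44°

sin δ = sin ε · sin λ_s = sin 23.44° × sin 270.0° = -0.397789.
δ = arcsin(-0.397789) = -23.44°.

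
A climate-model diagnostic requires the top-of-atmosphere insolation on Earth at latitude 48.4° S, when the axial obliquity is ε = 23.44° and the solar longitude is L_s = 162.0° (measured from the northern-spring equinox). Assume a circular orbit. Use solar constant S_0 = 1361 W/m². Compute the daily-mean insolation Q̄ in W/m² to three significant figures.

Solar declination: sin δ = sin ε · sin L_s = sin 23.44° × sin 162.0° = 0.12292, so δ = +7.061°.
cos h₀ = −tan(-48.4°) tan(+7.061°) = 0.1395, h₀ = 1.4308 rad.
Bracket: h₀ sin ϕ sin δ + cos ϕ cos δ sin h₀ = 1.4308×-0.74780×0.12292 + 0.66393×0.99242×0.99022 = -0.131519 + 0.652453 = 0.520934.
Q̄ = (S_0/π) × [bracket] = (1361/π) × 0.520934 = 225.7 W/m².

Q̄ ≈ 226 W/m²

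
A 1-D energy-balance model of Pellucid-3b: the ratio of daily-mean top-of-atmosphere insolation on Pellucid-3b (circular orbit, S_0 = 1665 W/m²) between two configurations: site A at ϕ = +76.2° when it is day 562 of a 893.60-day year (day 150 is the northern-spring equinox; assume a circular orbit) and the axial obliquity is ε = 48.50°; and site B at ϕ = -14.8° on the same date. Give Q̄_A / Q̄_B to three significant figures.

— Configuration A (ϕ=+76.2°):
Solar longitude: L_s = 360° × (562 − 150)/893.60 = 165.980°.
sin δ = sin 48.50° × sin 165.980° = 0.18144, so δ = +10.454°.
cos h₀ = −tan(+76.2°) tan(+10.454°) = -0.7512, h₀ = 2.4206 rad.
Bracket: h₀ sin ϕ sin δ + cos ϕ cos δ sin h₀ = 2.4206×0.97113×0.18144 + 0.23853×0.98340×0.66013 = 0.426514 + 0.154847 = 0.581361.
Q̄ = (S_0/π) × [bracket] = (1665/π) × 0.581361 = 308.11 W/m².
— Configuration B (ϕ=-14.8°):
cos h₀ = −tan(-14.8°) tan(+10.454°) = 0.0487, h₀ = 1.5220 rad.
Bracket: h₀ sin ϕ sin δ + cos ϕ cos δ sin h₀ = 1.5220×-0.25545×0.18144 + 0.96682×0.98340×0.99881 = -0.070543 + 0.949639 = 0.879096.
Q̄ = (S_0/π) × [bracket] = (1665/π) × 0.879096 = 465.91 W/m².
Ratio Q̄_A / Q̄_B = 308.11 / 465.91 = 0.6613.

Q̄_A / Q̄_B ≈ 0.661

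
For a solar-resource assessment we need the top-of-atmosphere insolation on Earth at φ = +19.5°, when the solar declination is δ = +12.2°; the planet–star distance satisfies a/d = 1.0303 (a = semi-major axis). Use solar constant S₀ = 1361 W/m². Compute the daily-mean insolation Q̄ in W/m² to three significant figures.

Q̄ ≈ 476 W/m²

cos H₀ = −tan(+19.5°) tan(+12.200°) = -0.0766, H₀ = 1.6474 rad.
Bracket: H₀ sin φ sin δ + cos φ cos δ sin H₀ = 1.6474×0.33381×0.21132 + 0.94264×0.97742×0.99706 = 0.116209 + 0.918646 = 1.034855.
Inverse-square distance factor (a/d)² = 1.0303² = 1.061518.
Q̄ = (S₀/π) × 1.061518 × [bracket] = (1361/π) × 1.061518 × 1.034855 = 475.9 W/m².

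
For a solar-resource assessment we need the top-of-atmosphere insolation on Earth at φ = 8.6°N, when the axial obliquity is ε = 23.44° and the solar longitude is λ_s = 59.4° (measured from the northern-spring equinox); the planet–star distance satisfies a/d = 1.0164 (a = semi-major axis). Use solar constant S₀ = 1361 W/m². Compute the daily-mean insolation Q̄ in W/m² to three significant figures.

Solar declination: sin δ = sin ε · sin λ_s = sin 23.44° × sin 59.4° = 0.34239, so δ = +20.023°.
cos H₀ = −tan(+8.6°) tan(+20.023°) = -0.0551, H₀ = 1.6259 rad.
Bracket: H₀ sin φ sin δ + cos φ cos δ sin H₀ = 1.6259×0.14954×0.34239 + 0.98876×0.93956×0.99848 = 0.083248 + 0.927587 = 1.010835.
Inverse-square distance factor (a/d)² = 1.0164² = 1.033069.
Q̄ = (S₀/π) × 1.033069 × [bracket] = (1361/π) × 1.033069 × 1.010835 = 452.4 W/m².

Q̄ ≈ 452 W/m²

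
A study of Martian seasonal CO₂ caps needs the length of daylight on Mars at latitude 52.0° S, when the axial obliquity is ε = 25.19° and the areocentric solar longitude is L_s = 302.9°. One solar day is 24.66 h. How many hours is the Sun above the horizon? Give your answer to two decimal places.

sin δ = sin 25.19° × sin 302.9° = -0.35736, so δ = -20.938°.
cos h₀ = −tan ϕ · tan δ = −tan(-52.0°) × tan(-20.938°) = -0.4897, so h₀ = 2.0826 rad = 119.32°.
Daylight = 2h₀/(2π) × 24.66 h = (2.0826/π) × 24.66 = 16.35 h.

16.35 h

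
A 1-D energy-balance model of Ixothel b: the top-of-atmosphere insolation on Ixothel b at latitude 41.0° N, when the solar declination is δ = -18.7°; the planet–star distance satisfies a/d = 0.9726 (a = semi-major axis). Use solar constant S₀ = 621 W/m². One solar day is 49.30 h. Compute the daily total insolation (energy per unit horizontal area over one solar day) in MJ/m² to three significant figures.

13.8 MJ/m²

cos H₀ = −tan(+41.0°) tan(-18.700°) = 0.2942, H₀ = 1.2721 rad.
Bracket: H₀ sin φ sin δ + cos φ cos δ sin H₀ = 1.2721×0.65606×-0.32061 + 0.75471×0.94721×0.95573 = -0.267573 + 0.683222 = 0.415649.
Inverse-square distance factor (a/d)² = 0.9726² = 0.945951.
Q̄ = (S₀/π) × 0.945951 × [bracket] = (621/π) × 0.945951 × 0.415649 = 77.721 W/m².
Daily total = Q̄ × 49.30 h × 3600 s/h = 77.721 × 49.30 × 3600 / 10⁶ = 13.79 MJ/m².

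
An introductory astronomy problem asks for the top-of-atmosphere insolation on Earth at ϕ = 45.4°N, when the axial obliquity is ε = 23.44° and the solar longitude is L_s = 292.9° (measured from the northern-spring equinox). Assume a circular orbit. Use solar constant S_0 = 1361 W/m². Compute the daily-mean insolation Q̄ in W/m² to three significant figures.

Solar declination: sin δ = sin ε · sin L_s = sin 23.44° × sin 292.9° = -0.36644, so δ = -21.496°.
cos h₀ = −tan(+45.4°) tan(-21.496°) = 0.3994, h₀ = 1.1600 rad.
Bracket: h₀ sin ϕ sin δ + cos ϕ cos δ sin h₀ = 1.1600×0.71203×-0.36644 + 0.70215×0.93044×0.91679 = -0.302663 + 0.598947 = 0.296284.
Q̄ = (S_0/π) × [bracket] = (1361/π) × 0.296284 = 128.4 W/m².

Q̄ ≈ 128 W/m²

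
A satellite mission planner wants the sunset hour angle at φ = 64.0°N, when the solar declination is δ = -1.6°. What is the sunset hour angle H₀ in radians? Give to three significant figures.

H₀ = 1.51 rad

cos H₀ = −tan φ · tan δ = −tan(+64.0°) × tan(-1.600°) = 0.0573, so H₀ = 1.5135 rad = 86.72°.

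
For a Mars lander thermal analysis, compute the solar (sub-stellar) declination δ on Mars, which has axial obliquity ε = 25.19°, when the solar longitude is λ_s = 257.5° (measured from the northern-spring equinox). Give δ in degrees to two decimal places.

sin δ = sin ε · sin λ_s = sin 25.19° × sin 257.5° = -0.415532.
δ = arcsin(-0.415532) = -24.55°.

δ = -24.55°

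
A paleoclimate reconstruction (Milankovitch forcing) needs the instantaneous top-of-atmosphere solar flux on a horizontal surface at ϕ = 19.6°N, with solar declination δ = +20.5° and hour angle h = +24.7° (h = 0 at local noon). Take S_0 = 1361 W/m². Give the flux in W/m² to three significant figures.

1.25e+03 W/m²

cos θ_z = sin ϕ sin δ + cos ϕ cos δ cos h = 0.117478 + 0.801667 = 0.919145.
Flux = S_0 · cos θ_z = 1361 × 0.919145 = 1251 W/m².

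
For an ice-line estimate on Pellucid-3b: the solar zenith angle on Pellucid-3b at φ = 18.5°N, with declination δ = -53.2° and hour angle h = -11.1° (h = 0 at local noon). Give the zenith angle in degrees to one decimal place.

θ_z = 72.3°

cos θ_z = sin φ sin δ + cos φ cos δ cos h = -0.254076 + 0.557441 = 0.303365.
θ_z = arccos(0.303365) = 72.3°.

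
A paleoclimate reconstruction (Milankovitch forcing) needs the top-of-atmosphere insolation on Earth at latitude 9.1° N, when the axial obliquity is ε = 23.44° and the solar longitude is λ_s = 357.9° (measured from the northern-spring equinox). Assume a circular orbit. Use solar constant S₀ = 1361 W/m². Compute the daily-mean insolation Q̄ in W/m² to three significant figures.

Solar declination: sin δ = sin ε · sin λ_s = sin 23.44° × sin 357.9° = -0.01458, so δ = -0.835°.
cos H₀ = −tan(+9.1°) tan(-0.835°) = 0.0023, H₀ = 1.5685 rad.
Bracket: H₀ sin φ sin δ + cos φ cos δ sin H₀ = 1.5685×0.15816×-0.01458 + 0.98741×0.99989×1.00000 = -0.003617 + 0.987301 = 0.983684.
Q̄ = (S₀/π) × [bracket] = (1361/π) × 0.983684 = 426.2 W/m².

Q̄ ≈ 426 W/m²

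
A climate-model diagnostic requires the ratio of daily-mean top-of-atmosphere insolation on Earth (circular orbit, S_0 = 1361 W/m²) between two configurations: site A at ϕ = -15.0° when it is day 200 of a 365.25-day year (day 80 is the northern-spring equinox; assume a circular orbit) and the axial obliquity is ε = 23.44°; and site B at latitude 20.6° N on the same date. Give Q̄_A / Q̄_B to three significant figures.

Q̄_A / Q̄_B ≈ 0.711

— Configuration A (ϕ=-15.0°):
Solar longitude: L_s = 360° × (200 − 80)/365.25 = 118.275°.
sin δ = sin 23.44° × sin 118.275° = 0.35033, so δ = +20.507°.
cos h₀ = −tan(-15.0°) tan(+20.507°) = 0.1002, h₀ = 1.4704 rad.
Bracket: h₀ sin ϕ sin δ + cos ϕ cos δ sin h₀ = 1.4704×-0.25882×0.35033 + 0.96593×0.93663×0.99497 = -0.133325 + 0.900168 = 0.766843.
Q̄ = (S_0/π) × [bracket] = (1361/π) × 0.766843 = 332.21 W/m².
— Configuration B (ϕ=+20.6°):
cos h₀ = −tan(+20.6°) tan(+20.507°) = -0.1406, h₀ = 1.7119 rad.
Bracket: h₀ sin ϕ sin δ + cos ϕ cos δ sin h₀ = 1.7119×0.35184×0.35033 + 0.93606×0.93663×0.99007 = 0.211009 + 0.868036 = 1.079045.
Q̄ = (S_0/π) × [bracket] = (1361/π) × 1.079045 = 467.46 W/m².
Ratio Q̄_A / Q̄_B = 332.21 / 467.46 = 0.7107.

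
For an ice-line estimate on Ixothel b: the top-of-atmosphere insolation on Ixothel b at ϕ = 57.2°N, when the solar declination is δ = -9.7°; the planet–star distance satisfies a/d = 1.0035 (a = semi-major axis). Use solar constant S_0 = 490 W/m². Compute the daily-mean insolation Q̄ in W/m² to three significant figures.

Q̄ ≈ 51.9 W/m²

cos h₀ = −tan(+57.2°) tan(-9.700°) = 0.2652, h₀ = 1.3023 rad.
Bracket: h₀ sin ϕ sin δ + cos ϕ cos δ sin h₀ = 1.3023×0.84057×-0.16849 + 0.54171×0.98570×0.96418 = -0.184442 + 0.514837 = 0.330395.
Inverse-square distance factor (a/d)² = 1.0035² = 1.007012.
Q̄ = (S_0/π) × 1.007012 × [bracket] = (490/π) × 1.007012 × 0.330395 = 51.89 W/m².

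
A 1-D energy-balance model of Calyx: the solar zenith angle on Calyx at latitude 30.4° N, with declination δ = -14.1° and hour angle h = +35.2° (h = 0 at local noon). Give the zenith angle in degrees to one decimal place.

θ_z = 55.9°

cos θ_z = sin φ sin δ + cos φ cos δ cos h = -0.123277 + 0.683564 = 0.560287.
θ_z = arccos(0.560287) = 55.9°.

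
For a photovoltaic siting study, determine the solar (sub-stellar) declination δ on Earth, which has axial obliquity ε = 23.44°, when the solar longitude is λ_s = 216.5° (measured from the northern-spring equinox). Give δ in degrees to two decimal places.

sin δ = sin ε · sin λ_s = sin 23.44° × sin 216.5° = -0.236614.
δ = arcsin(-0.236614) = -13.69°.

δ = -13.69°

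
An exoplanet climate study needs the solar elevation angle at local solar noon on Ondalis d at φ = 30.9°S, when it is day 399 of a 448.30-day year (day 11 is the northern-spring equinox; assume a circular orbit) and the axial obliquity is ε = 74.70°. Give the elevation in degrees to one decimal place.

Solar longitude: λ_s = 360° × (399 − 11)/448.30 = 311.577°.
sin δ = sin 74.70° × sin 311.577° = -0.72155, so δ = -46.183°.
At local noon the hour angle is zero, so the zenith angle equals |φ − δ| = |-30.9° − (-46.183°)| = 15.283°.
Elevation = 90° − 15.283° = 74.7°.

74.7°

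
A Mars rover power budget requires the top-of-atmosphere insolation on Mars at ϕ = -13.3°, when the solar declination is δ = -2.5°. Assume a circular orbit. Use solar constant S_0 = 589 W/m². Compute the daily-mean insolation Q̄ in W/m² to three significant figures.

Q̄ ≈ 185 W/m²

cos h₀ = −tan(-13.3°) tan(-2.500°) = -0.0103, h₀ = 1.5811 rad.
Bracket: h₀ sin ϕ sin δ + cos ϕ cos δ sin h₀ = 1.5811×-0.23005×-0.04362 + 0.97318×0.99905×0.99995 = 0.015866 + 0.972207 = 0.988073.
Q̄ = (S_0/π) × [bracket] = (589/π) × 0.988073 = 185.2 W/m².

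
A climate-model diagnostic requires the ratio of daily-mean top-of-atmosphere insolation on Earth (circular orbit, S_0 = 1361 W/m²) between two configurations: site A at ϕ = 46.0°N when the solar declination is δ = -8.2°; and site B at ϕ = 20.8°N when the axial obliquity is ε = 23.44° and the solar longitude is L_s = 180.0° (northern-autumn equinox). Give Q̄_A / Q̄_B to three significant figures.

— Configuration A (ϕ=+46.0°):
cos h₀ = −tan(+46.0°) tan(-8.200°) = 0.1492, h₀ = 1.4210 rad.
Bracket: h₀ sin ϕ sin δ + cos ϕ cos δ sin h₀ = 1.4210×0.71934×-0.14263 + 0.69466×0.98978×0.98880 = -0.145794 + 0.679860 = 0.534066.
Q̄ = (S_0/π) × [bracket] = (1361/π) × 0.534066 = 231.37 W/m².
— Configuration B (ϕ=+20.8°):
Solar declination: sin δ = sin ε · sin L_s = sin 23.44° × sin 180.0° = 0.00000, so δ = +0.000°.
cos h₀ = −tan(+20.8°) tan(+0.000°) = -0.0000, h₀ = 1.5708 rad.
Bracket: h₀ sin ϕ sin δ + cos ϕ cos δ sin h₀ = 1.5708×0.35511×0.00000 + 0.93483×1.00000×1.00000 = 0.000000 + 0.934830 = 0.934830.
Q̄ = (S_0/π) × [bracket] = (1361/π) × 0.934830 = 404.99 W/m².
Ratio Q̄_A / Q̄_B = 231.37 / 404.99 = 0.5713.

Q̄_A / Q̄_B ≈ 0.571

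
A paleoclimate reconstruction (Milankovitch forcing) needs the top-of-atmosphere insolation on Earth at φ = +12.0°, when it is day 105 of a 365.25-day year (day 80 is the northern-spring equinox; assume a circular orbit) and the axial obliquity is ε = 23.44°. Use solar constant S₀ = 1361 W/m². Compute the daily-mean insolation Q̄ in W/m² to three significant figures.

Solar longitude: λ_s = 360° × (105 − 80)/365.25 = 24.641°.
sin δ = sin 23.44° × sin 24.641° = 0.16585, so δ = +9.547°.
cos H₀ = −tan(+12.0°) tan(+9.547°) = -0.0357, H₀ = 1.6066 rad.
Bracket: H₀ sin φ sin δ + cos φ cos δ sin H₀ = 1.6066×0.20791×0.16585 + 0.97815×0.98615×0.99936 = 0.055399 + 0.963985 = 1.019384.
Q̄ = (S₀/π) × [bracket] = (1361/π) × 1.019384 = 441.6 W/m².

Q̄ ≈ 442 W/m²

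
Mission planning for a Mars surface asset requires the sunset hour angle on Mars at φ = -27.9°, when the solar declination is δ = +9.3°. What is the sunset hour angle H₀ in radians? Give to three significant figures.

H₀ = 1.48 rad

cos H₀ = −tan φ · tan δ = −tan(-27.9°) × tan(+9.300°) = 0.0867, so H₀ = 1.4840 rad = 85.03°.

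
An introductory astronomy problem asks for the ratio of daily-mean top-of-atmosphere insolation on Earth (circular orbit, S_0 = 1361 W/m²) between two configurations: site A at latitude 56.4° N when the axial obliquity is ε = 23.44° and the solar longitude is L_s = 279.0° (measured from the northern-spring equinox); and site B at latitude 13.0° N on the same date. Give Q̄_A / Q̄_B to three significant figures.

Q̄_A / Q̄_B ≈ 0.137

— Configuration A (ϕ=+56.4°):
Solar declination: sin δ = sin ε · sin L_s = sin 23.44° × sin 279.0° = -0.39289, so δ = -23.135°.
cos h₀ = −tan(+56.4°) tan(-23.135°) = 0.6431, h₀ = 0.8723 rad.
Bracket: h₀ sin ϕ sin δ + cos ϕ cos δ sin h₀ = 0.8723×0.83292×-0.39289 + 0.55339×0.91959×0.76582 = -0.285457 + 0.389720 = 0.104263.
Q̄ = (S_0/π) × [bracket] = (1361/π) × 0.104263 = 45.169 W/m².
— Configuration B (ϕ=+13.0°):
cos h₀ = −tan(+13.0°) tan(-23.135°) = 0.0986, h₀ = 1.4720 rad.
Bracket: h₀ sin ϕ sin δ + cos ϕ cos δ sin h₀ = 1.4720×0.22495×-0.39289 + 0.97437×0.91959×0.99512 = -0.130096 + 0.891648 = 0.761552.
Q̄ = (S_0/π) × [bracket] = (1361/π) × 0.761552 = 329.92 W/m².
Ratio Q̄_A / Q̄_B = 45.169 / 329.92 = 0.1369.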